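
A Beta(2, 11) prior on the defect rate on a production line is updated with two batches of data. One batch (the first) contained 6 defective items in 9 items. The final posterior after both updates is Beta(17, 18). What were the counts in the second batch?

Sequential conjugate updates are equivalent to a single update on the pooled data, so total successes = posterior α − prior α and total failures = posterior β − prior β.
Total across both batches: 17−2=15 defective items, 18−11=7 good items.
Subtract the first batch: 15−6=9 defective items and 7−3=4 good items.

9 defective items and 4 good items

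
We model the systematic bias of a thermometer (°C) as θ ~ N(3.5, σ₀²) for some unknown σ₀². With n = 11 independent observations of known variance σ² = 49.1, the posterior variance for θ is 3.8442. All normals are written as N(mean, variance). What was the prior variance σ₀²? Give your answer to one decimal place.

σ₀² = 27.7

For the Normal–Normal model with known σ², precisions add: τ_n = τ₀ + n/σ².
So 1/σ₀² = 1/3.8442 − 11/49.1 = 0.260132 − 0.224033 = 0.036099.
Hence σ₀² = 1/0.036099 ≈ 27.7.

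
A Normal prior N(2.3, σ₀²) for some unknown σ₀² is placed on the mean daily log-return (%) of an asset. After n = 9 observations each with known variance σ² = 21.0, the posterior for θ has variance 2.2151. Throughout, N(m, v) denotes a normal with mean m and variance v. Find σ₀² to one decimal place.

σ₀² = 43.7

For the Normal–Normal model with known σ², precisions add: τ_n = τ₀ + n/σ².
So 1/σ₀² = 1/2.2151 − 9/21.0 = 0.451447 − 0.428571 = 0.022876.
Hence σ₀² = 1/0.022876 ≈ 43.7.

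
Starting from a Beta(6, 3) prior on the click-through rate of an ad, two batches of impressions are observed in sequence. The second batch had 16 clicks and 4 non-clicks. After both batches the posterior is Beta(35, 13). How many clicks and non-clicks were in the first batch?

Because Beta–binomial updating is additive in the counts, the combined data contributed (α_post−α_prior, β_post−β_prior) successes and failures.
Total across both batches: 35−6=29 clicks, 13−3=10 non-clicks.
Subtract the second batch: 29−16=13 clicks and 10−4=6 non-clicks.

13 clicks and 6 non-clicks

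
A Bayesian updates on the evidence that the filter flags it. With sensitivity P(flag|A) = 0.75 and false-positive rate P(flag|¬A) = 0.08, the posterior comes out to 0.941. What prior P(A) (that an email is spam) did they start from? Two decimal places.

In odds form, posterior odds = prior odds × likelihood ratio, so prior odds = posterior odds ÷ LR.
Posterior odds = 0.941/(1−0.941) = 15.9492. LR = 0.75/0.08 = 9.3750.
Prior odds = 15.9492/9.3750 = 1.7012, so P(A) = 1.7012/(1+1.7012) ≈ 0.63.

P(A) = 0.63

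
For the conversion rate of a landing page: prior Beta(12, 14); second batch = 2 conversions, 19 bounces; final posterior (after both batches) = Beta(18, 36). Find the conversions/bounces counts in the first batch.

Because Beta–binomial updating is additive in the counts, the combined data contributed (α_post−α_prior, β_post−β_prior) successes and failures.
Total across both batches: 18−12=6 conversions, 36−14=22 bounces.
Subtract the second batch: 6−2=4 conversions and 22−19=3 bounces.

4 conversions and 3 bounces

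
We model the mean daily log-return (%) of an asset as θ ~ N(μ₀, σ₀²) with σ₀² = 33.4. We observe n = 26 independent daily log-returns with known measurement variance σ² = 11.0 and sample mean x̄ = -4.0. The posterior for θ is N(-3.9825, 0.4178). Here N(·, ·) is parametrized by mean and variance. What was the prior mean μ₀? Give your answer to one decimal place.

μ₀ = -2.6

The posterior mean is a precision-weighted average: μ_n = (τ₀μ₀ + τ_data·x̄)/(τ₀+τ_data), with τ₀=1/σ₀² and τ_data=n/σ².
Here τ₀ = 1/33.4 = 0.029940 and τ_data = 26/11.0 = 2.363636, so τ_n = 2.393576.
Rearranging for μ₀: μ₀ = (μ_n·τ_n − τ_data·x̄)/τ₀ = (-3.9825·2.393576 − 2.363636·-4.0) / 0.029940 = -0.077872/0.029940 ≈ -2.6.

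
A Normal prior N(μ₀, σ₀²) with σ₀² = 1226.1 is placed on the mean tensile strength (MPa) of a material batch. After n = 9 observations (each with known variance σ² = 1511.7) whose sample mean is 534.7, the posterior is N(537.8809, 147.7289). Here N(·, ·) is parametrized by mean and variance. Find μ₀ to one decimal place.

The posterior mean is a precision-weighted average: μ_n = (τ₀μ₀ + τ_data·x̄)/(τ₀+τ_data), with τ₀=1/σ₀² and τ_data=n/σ².
Here τ₀ = 1/1226.1 = 0.000816 and τ_data = 9/1511.7 = 0.005954, so τ_n = 0.006770.
Rearranging for μ₀: μ₀ = (μ_n·τ_n − τ_data·x̄)/τ₀ = (537.8809·0.006770 − 0.005954·534.7) / 0.000816 = 0.457850/0.000816 ≈ 561.1.

μ₀ = 561.1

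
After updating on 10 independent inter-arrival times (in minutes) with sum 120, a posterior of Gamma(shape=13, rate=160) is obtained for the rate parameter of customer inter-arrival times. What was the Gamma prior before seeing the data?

Gamma–exponential conjugacy: posterior shape = α + n, posterior rate = β + Σtᵢ.
So α = 13 − 10 = 3 and β = 160 − 120 = 40.

Gamma(shape=3, rate=40)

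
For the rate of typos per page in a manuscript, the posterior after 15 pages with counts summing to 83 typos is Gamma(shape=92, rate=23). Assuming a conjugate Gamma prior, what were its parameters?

Gamma–Poisson conjugacy: posterior shape = α + Σxᵢ, posterior rate = β + n.
So α = 92 − 83 = 9 and β = 23 − 15 = 8.

Gamma(shape=9, rate=8)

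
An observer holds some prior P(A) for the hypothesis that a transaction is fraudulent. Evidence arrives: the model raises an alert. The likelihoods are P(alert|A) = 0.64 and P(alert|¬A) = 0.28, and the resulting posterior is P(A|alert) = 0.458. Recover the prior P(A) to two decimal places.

P(A) = 0.27

Bayes' rule in odds form gives O(A|E) = O(A)·[P(E|A)/P(E|¬A)], hence O(A) = O(A|E)/LR.
Posterior odds = 0.458/(1−0.458) = 0.8450. LR = 0.64/0.28 = 2.2857.
Prior odds = 0.8450/2.2857 = 0.3697, so P(A) = 0.3697/(1+0.3697) ≈ 0.27.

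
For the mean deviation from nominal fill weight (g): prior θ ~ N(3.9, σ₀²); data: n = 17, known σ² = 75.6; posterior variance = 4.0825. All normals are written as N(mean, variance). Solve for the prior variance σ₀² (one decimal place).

σ₀² = 49.8

Posterior precision equals prior precision plus data precision: 1/σ_n² = 1/σ₀² + n/σ².
So 1/σ₀² = 1/4.0825 − 17/75.6 = 0.244948 − 0.224868 = 0.020080.
Hence σ₀² = 1/0.020080 ≈ 49.8.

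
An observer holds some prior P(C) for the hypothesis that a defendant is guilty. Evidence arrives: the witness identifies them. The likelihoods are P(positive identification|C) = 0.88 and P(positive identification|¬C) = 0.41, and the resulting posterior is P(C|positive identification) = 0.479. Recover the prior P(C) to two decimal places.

P(C) = 0.30

Bayes' rule in odds form gives O(C|E) = O(C)·[P(E|C)/P(E|¬C)], hence O(C) = O(C|E)/LR.
Posterior odds = 0.479/(1−0.479) = 0.9194. LR = 0.88/0.41 = 2.1463.
Prior odds = 0.9194/2.1463 = 0.4284, so P(C) = 0.4284/(1+0.4284) ≈ 0.30.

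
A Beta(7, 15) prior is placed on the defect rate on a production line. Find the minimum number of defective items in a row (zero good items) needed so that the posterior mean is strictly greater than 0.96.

k = 354

After k defective items and 0 good items the posterior is Beta(7+k, 15), with mean (7+k)/(7+15+k).
Set (7+k)/(22+k) > 0.96 and solve: k > (0.96·22 − 7)/(1 − 0.96) = 353.000.
The smallest integer exceeding 353.000 is 354, and checking k=354: (361)/(376) = 0.9601 > 0.96.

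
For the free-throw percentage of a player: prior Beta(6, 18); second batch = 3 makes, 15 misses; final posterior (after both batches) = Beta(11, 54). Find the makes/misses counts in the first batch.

2 makes and 21 misses

Sequential conjugate updates are equivalent to a single update on the pooled data, so total successes = posterior α − prior α and total failures = posterior β − prior β.
Total across both batches: 11−6=5 makes, 54−18=36 misses.
Subtract the second batch: 5−3=2 makes and 36−15=21 misses.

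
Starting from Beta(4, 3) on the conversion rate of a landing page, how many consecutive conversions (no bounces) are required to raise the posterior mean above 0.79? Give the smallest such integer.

k = 8

After k conversions and 0 bounces the posterior is Beta(4+k, 3), with mean (4+k)/(4+3+k).
Set (4+k)/(7+k) > 0.79 and solve: k > (0.79·7 − 4)/(1 − 0.79) = 7.286.
The smallest integer exceeding 7.286 is 8.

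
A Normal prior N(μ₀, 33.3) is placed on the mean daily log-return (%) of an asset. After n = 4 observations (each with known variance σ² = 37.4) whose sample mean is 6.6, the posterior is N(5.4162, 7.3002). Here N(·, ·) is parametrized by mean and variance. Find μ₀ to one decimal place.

The posterior mean is a precision-weighted average: μ_n = (τ₀μ₀ + τ_data·x̄)/(τ₀+τ_data), with τ₀=1/σ₀² and τ_data=n/σ².
Here τ₀ = 1/33.3 = 0.030030 and τ_data = 4/37.4 = 0.106952, so τ_n = 0.136982.
Rearranging for μ₀: μ₀ = (μ_n·τ_n − τ_data·x̄)/τ₀ = (5.4162·0.136982 − 0.106952·6.6) / 0.030030 = 0.036039/0.030030 ≈ 1.2.

μ₀ = 1.2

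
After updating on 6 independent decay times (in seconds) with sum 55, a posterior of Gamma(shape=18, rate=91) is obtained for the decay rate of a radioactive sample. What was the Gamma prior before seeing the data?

Gamma(shape=12, rate=36)

For an exponential likelihood with a Gamma(α, β) prior on the rate, n observations with total T give posterior Gamma(α+n, β+T).
So α = 18 − 6 = 12 and β = 91 − 55 = 36.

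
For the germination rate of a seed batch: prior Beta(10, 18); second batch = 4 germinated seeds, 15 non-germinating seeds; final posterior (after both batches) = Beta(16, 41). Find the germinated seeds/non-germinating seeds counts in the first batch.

Because Beta–binomial updating is additive in the counts, the combined data contributed (α_post−α_prior, β_post−β_prior) successes and failures.
Total across both batches: 16−10=6 germinated seeds, 41−18=23 non-germinating seeds.
Subtract the second batch: 6−4=2 germinated seeds and 23−15=8 non-germinating seeds.

2 germinated seeds and 8 non-germinating seeds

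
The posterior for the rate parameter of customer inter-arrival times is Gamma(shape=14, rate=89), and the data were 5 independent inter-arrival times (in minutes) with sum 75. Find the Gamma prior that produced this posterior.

For an exponential likelihood with a Gamma(α, β) prior on the rate, n observations with total T give posterior Gamma(α+n, β+T).
So α = 14 − 5 = 9 and β = 89 − 75 = 14.

Gamma(shape=9, rate=14)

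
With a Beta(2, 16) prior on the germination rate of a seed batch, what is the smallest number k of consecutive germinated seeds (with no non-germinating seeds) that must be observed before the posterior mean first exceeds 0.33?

k = 6

After k germinated seeds and 0 non-germinating seeds the posterior is Beta(2+k, 16), with mean (2+k)/(2+16+k).
Set (2+k)/(18+k) > 0.33 and solve: k > (0.33·18 − 2)/(1 − 0.33) = 5.881.
The smallest integer exceeding 5.881 is 6, and checking k=6: (8)/(24) = 0.3333 > 0.33.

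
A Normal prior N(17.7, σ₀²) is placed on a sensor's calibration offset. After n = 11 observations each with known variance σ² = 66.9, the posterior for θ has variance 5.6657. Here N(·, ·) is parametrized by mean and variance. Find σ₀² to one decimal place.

Posterior precision equals prior precision plus data precision: 1/σ_n² = 1/σ₀² + n/σ².
So 1/σ₀² = 1/5.6657 − 11/66.9 = 0.176501 − 0.164425 = 0.012076.
Hence σ₀² = 1/0.012076 ≈ 82.8.

σ₀² = 82.8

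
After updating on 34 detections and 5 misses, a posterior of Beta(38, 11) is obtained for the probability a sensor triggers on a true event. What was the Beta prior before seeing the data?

Under Beta–binomial conjugacy the posterior parameters are (a+s, b+f).
So a = 38 − 34 = 4 and b = 11 − 5 = 6.

Beta(4, 6)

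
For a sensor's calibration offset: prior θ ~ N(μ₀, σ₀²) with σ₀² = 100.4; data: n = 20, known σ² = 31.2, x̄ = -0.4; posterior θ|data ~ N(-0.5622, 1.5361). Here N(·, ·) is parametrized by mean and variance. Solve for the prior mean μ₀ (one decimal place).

μ₀ = -11.0

With known observation variance, the Normal–Normal posterior has precision τ_n = τ₀ + n/σ² and mean μ_n = (τ₀μ₀ + (n/σ²)x̄)/τ_n.
Here τ₀ = 1/100.4 = 0.009960 and τ_data = 20/31.2 = 0.641026, so τ_n = 0.650986.
Rearranging for μ₀: μ₀ = (μ_n·τ_n − τ_data·x̄)/τ₀ = (-0.5622·0.650986 − 0.641026·-0.4) / 0.009960 = -0.109574/0.009960 ≈ -11.0.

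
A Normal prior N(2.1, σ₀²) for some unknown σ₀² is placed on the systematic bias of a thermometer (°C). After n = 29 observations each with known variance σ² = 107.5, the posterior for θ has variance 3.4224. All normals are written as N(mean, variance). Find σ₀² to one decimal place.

Posterior precision equals prior precision plus data precision: 1/σ_n² = 1/σ₀² + n/σ².
So 1/σ₀² = 1/3.4224 − 29/107.5 = 0.292193 − 0.269767 = 0.022426.
Hence σ₀² = 1/0.022426 ≈ 44.6.

σ₀² = 44.6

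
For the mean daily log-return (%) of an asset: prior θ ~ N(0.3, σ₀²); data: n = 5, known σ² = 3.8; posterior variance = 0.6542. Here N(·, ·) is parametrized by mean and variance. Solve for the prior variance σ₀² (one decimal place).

σ₀² = 4.7

For the Normal–Normal model with known σ², precisions add: τ_n = τ₀ + n/σ².
So 1/σ₀² = 1/0.6542 − 5/3.8 = 1.528585 − 1.315789 = 0.212796.
Hence σ₀² = 1/0.212796 ≈ 4.7.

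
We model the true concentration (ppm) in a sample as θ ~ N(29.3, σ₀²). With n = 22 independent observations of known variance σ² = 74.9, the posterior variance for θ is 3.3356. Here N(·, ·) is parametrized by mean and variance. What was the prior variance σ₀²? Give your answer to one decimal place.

For the Normal–Normal model with known σ², precisions add: τ_n = τ₀ + n/σ².
So 1/σ₀² = 1/3.3356 − 22/74.9 = 0.299796 − 0.293725 = 0.006071.
Hence σ₀² = 1/0.006071 ≈ 164.7.

σ₀² = 164.7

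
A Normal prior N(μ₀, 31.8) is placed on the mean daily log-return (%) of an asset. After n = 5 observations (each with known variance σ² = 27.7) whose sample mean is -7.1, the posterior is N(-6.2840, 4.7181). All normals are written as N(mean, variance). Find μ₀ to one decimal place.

With known observation variance, the Normal–Normal posterior has precision τ_n = τ₀ + n/σ² and mean μ_n = (τ₀μ₀ + (n/σ²)x̄)/τ_n.
Here τ₀ = 1/31.8 = 0.031447 and τ_data = 5/27.7 = 0.180505, so τ_n = 0.211952.
Rearranging for μ₀: μ₀ = (μ_n·τ_n − τ_data·x̄)/τ₀ = (-6.2840·0.211952 − 0.180505·-7.1) / 0.031447 = -0.050321/0.031447 ≈ -1.6.

μ₀ = -1.6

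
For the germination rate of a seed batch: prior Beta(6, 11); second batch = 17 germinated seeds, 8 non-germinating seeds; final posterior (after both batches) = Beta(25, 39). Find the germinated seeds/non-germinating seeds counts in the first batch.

2 germinated seeds and 20 non-germinating seeds

Sequential conjugate updates are equivalent to a single update on the pooled data, so total successes = posterior α − prior α and total failures = posterior β − prior β.
Total across both batches: 25−6=19 germinated seeds, 39−11=28 non-germinating seeds.
Subtract the second batch: 19−17=2 germinated seeds and 28−8=20 non-germinating seeds.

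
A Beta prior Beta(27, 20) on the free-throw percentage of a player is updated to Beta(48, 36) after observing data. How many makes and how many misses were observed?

21 makes and 16 misses

Under Beta–binomial conjugacy the posterior parameters are (α+s, β+f).
Match parameters: s=48−27=21, f=36−20=16.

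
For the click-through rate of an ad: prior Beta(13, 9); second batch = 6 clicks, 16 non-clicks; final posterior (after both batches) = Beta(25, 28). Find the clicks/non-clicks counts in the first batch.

6 clicks and 3 non-clicks

Because Beta–binomial updating is additive in the counts, the combined data contributed (α_post−α_prior, β_post−β_prior) successes and failures.
Total across both batches: 25−13=12 clicks, 28−9=19 non-clicks.
Subtract the second batch: 12−6=6 clicks and 19−16=3 non-clicks.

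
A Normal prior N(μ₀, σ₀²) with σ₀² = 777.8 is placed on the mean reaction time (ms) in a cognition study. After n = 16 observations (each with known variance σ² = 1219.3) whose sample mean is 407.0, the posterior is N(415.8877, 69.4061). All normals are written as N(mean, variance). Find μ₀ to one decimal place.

μ₀ = 506.6

With known observation variance, the Normal–Normal posterior has precision τ_n = τ₀ + n/σ² and mean μ_n = (τ₀μ₀ + (n/σ²)x̄)/τ_n.
Here τ₀ = 1/777.8 = 0.001286 and τ_data = 16/1219.3 = 0.013122, so τ_n = 0.014408.
Rearranging for μ₀: μ₀ = (μ_n·τ_n − τ_data·x̄)/τ₀ = (415.8877·0.014408 − 0.013122·407.0) / 0.001286 = 0.651456/0.001286 ≈ 506.6.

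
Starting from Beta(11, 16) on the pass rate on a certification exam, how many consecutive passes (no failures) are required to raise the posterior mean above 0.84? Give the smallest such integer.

k = 74

After k passes and 0 failures the posterior is Beta(11+k, 16), with mean (11+k)/(11+16+k).
Set (11+k)/(27+k) > 0.84 and solve: k > (0.84·27 − 11)/(1 − 0.84) = 73.000.
The smallest integer exceeding 73.000 is 74, and checking k=74: (85)/(101) = 0.8416 > 0.84.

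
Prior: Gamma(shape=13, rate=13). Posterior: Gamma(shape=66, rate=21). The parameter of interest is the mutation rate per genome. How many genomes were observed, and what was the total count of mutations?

n = 8 genomes with total 53 mutations

Gamma–Poisson conjugacy: posterior shape = α + Σxᵢ, posterior rate = β + n.
Matching: Σxᵢ = 66 − 13 = 53 and n = 21 − 13 = 8.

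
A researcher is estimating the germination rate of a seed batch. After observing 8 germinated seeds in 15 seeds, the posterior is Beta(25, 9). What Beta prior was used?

Beta(17, 2)

Beta is conjugate to the binomial likelihood: posterior = Beta(a+s, b+f).
So a = 25 − 8 = 17 and b = 9 − 7 = 2.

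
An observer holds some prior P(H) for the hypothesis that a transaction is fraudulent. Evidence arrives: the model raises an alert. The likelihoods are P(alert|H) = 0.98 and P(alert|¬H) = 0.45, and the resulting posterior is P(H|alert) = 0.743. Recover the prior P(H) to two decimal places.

P(H) = 0.57

Bayes' rule in odds form gives O(H|E) = O(H)·[P(E|H)/P(E|¬H)], hence O(H) = O(H|E)/LR.
Posterior odds = 0.743/(1−0.743) = 2.8911. LR = 0.98/0.45 = 2.1778.
Prior odds = 2.8911/2.1778 = 1.3275, so P(H) = 1.3275/(1+1.3275) ≈ 0.57.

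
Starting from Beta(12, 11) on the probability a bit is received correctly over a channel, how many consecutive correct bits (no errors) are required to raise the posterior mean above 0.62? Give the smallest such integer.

k = 6

After k correct bits and 0 errors the posterior is Beta(12+k, 11), with mean (12+k)/(12+11+k).
Set (12+k)/(23+k) > 0.62 and solve: k > (0.62·23 − 12)/(1 − 0.62) = 5.947.
The smallest integer exceeding 5.947 is 6, and checking k=6: (18)/(29) = 0.6207 > 0.62.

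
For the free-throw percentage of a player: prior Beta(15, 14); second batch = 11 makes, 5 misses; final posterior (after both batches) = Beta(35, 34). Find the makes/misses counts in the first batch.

Because Beta–binomial updating is additive in the counts, the combined data contributed (α_post−α_prior, β_post−β_prior) successes and failures.
Total across both batches: 35−15=20 makes, 34−14=20 misses.
Subtract the second batch: 20−11=9 makes and 20−5=15 misses.

9 makes and 15 misses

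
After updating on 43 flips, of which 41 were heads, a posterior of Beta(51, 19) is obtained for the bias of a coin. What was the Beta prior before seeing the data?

Beta(10, 17)

Beta is conjugate to the binomial likelihood: posterior = Beta(a+s, b+f).
Subtract the data counts: 51−41=10, 19−2=17.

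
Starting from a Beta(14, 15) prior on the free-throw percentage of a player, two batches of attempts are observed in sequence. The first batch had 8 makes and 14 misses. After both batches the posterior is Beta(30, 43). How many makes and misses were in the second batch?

Sequential conjugate updates are equivalent to a single update on the pooled data, so total successes = posterior α − prior α and total failures = posterior β − prior β.
Total across both batches: 30−14=16 makes, 43−15=28 misses.
Subtract the first batch: 16−8=8 makes and 28−14=14 misses.

8 makes and 14 misses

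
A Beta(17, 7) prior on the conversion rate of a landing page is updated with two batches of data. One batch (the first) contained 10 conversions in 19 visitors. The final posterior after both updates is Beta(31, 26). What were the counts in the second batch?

4 conversions and 10 bounces

Because Beta–binomial updating is additive in the counts, the combined data contributed (α_post−α_prior, β_post−β_prior) successes and failures.
Total across both batches: 31−17=14 conversions, 26−7=19 bounces.
Subtract the first batch: 14−10=4 conversions and 19−9=10 bounces.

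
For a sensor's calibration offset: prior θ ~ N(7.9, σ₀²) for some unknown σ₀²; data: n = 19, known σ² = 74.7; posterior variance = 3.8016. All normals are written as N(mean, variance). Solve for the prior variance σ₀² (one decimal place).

Posterior precision equals prior precision plus data precision: 1/σ_n² = 1/σ₀² + n/σ².
So 1/σ₀² = 1/3.8016 − 19/74.7 = 0.263047 − 0.254351 = 0.008696.
Hence σ₀² = 1/0.008696 ≈ 115.0.

σ₀² = 115.0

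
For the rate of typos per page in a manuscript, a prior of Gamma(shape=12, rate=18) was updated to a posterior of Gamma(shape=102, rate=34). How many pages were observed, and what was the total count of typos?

n = 16 pages with total 90 typos

A Gamma(α, β) prior (rate parametrization) on a Poisson rate with n observations summing to S gives posterior Gamma(α+S, β+n).
Matching: Σxᵢ = 102 − 12 = 90 and n = 34 − 18 = 16.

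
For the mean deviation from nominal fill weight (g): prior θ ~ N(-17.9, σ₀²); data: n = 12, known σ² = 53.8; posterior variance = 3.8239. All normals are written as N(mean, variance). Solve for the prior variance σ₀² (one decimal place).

σ₀² = 26.0

For the Normal–Normal model with known σ², precisions add: τ_n = τ₀ + n/σ².
So 1/σ₀² = 1/3.8239 − 12/53.8 = 0.261513 − 0.223048 = 0.038465.
Hence σ₀² = 1/0.038465 ≈ 26.0.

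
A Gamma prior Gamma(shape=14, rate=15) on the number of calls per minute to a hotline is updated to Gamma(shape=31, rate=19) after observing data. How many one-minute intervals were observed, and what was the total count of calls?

Gamma–Poisson conjugacy: posterior shape = α + Σxᵢ, posterior rate = β + n.
Matching: Σxᵢ = 31 − 14 = 17 and n = 19 − 15 = 4.

n = 4 one-minute intervals with total 17 calls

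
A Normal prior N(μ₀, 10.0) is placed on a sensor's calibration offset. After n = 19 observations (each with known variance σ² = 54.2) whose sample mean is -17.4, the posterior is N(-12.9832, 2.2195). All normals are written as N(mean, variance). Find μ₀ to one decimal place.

μ₀ = 2.5

With known observation variance, the Normal–Normal posterior has precision τ_n = τ₀ + n/σ² and mean μ_n = (τ₀μ₀ + (n/σ²)x̄)/τ_n.
Here τ₀ = 1/10.0 = 0.100000 and τ_data = 19/54.2 = 0.350554, so τ_n = 0.450554.
Rearranging for μ₀: μ₀ = (μ_n·τ_n − τ_data·x̄)/τ₀ = (-12.9832·0.450554 − 0.350554·-17.4) / 0.100000 = 0.250007/0.100000 ≈ 2.5.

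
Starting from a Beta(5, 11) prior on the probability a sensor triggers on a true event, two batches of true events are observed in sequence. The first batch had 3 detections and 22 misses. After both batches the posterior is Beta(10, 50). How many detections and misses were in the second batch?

Sequential conjugate updates are equivalent to a single update on the pooled data, so total successes = posterior α − prior α and total failures = posterior β − prior β.
Total across both batches: 10−5=5 detections, 50−11=39 misses.
Subtract the first batch: 5−3=2 detections and 39−22=17 misses.

2 detections and 17 misses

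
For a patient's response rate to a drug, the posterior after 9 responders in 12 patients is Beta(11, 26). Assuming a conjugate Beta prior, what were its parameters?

A Beta(a, b) prior with s successes and f failures in binomial data gives a Beta(a+s, b+f) posterior.
Subtract the data counts: 11−9=2, 26−3=23.

Beta(2, 23)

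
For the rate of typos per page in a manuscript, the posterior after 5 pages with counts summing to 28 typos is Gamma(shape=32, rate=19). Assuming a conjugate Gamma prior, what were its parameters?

A Gamma(α, β) prior (rate parametrization) on a Poisson rate with n observations summing to S gives posterior Gamma(α+S, β+n).
So α = 32 − 28 = 4 and β = 19 − 5 = 14.

Gamma(shape=4, rate=14)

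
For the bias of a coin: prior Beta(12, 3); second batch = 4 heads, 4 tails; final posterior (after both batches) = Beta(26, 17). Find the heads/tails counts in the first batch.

Sequential conjugate updates are equivalent to a single update on the pooled data, so total successes = posterior α − prior α and total failures = posterior β − prior β.
Total across both batches: 26−12=14 heads, 17−3=14 tails.
Subtract the second batch: 14−4=10 heads and 14−4=10 tails.

10 heads and 10 tails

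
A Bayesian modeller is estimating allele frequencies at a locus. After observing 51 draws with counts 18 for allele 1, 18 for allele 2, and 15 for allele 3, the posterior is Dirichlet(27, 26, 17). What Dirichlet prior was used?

Dirichlet(9, 8, 2)

For a Dirichlet(α) prior with multinomial counts c, the posterior is Dirichlet(α + c) componentwise.
Subtract each count from the matching posterior parameter: 27−18=9, 26−18=8, 17−15=2.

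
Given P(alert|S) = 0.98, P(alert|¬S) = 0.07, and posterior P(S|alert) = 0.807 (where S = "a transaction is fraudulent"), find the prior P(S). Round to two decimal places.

In odds form, posterior odds = prior odds × likelihood ratio, so prior odds = posterior odds ÷ LR.
Posterior odds = 0.807/(1−0.807) = 4.1813. LR = 0.98/0.07 = 14.0000.
Prior odds = 4.1813/14.0000 = 0.2987, so P(S) = 0.2987/(1+0.2987) ≈ 0.23.

P(S) = 0.23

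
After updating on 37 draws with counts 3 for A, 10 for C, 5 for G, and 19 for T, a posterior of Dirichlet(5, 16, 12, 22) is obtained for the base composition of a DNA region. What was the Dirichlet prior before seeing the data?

Dirichlet(2, 6, 7, 3)

For a Dirichlet(α) prior with multinomial counts c, the posterior is Dirichlet(α + c) componentwise.
Subtract each count from the matching posterior parameter: 5−3=2, 16−10=6, 12−5=7, 22−19=3.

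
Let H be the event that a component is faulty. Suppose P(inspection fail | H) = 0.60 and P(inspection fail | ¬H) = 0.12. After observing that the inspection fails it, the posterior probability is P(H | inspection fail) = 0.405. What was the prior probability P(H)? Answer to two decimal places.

P(H) = 0.12

Bayes' rule in odds form gives O(H|E) = O(H)·[P(E|H)/P(E|¬H)], hence O(H) = O(H|E)/LR.
Posterior odds = 0.405/(1−0.405) = 0.6807. LR = 0.60/0.12 = 5.0000.
Prior odds = 0.6807/5.0000 = 0.1361, so P(H) = 0.1361/(1+0.1361) ≈ 0.12.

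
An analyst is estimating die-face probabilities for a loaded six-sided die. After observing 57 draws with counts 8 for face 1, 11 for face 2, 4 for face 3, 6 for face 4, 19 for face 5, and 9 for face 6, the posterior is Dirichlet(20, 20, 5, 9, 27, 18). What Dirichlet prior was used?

Dirichlet(12, 9, 1, 3, 8, 9)

For a Dirichlet(α) prior with multinomial counts c, the posterior is Dirichlet(α + c) componentwise.
Subtract each count from the matching posterior parameter: 20−8=12, 20−11=9, 5−4=1, 9−6=3, 27−19=8, 18−9=9.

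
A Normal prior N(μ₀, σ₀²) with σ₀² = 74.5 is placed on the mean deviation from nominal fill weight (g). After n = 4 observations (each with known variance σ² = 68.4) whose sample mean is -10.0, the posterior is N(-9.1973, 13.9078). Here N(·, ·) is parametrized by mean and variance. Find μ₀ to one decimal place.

The posterior mean is a precision-weighted average: μ_n = (τ₀μ₀ + τ_data·x̄)/(τ₀+τ_data), with τ₀=1/σ₀² and τ_data=n/σ².
Here τ₀ = 1/74.5 = 0.013423 and τ_data = 4/68.4 = 0.058480, so τ_n = 0.071903.
Rearranging for μ₀: μ₀ = (μ_n·τ_n − τ_data·x̄)/τ₀ = (-9.1973·0.071903 − 0.058480·-10.0) / 0.013423 = -0.076513/0.013423 ≈ -5.7.

μ₀ = -5.7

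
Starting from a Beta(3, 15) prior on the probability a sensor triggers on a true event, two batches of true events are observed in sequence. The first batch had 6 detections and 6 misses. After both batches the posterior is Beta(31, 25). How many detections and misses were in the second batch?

22 detections and 4 misses

Because Beta–binomial updating is additive in the counts, the combined data contributed (α_post−α_prior, β_post−β_prior) successes and failures.
Total across both batches: 31−3=28 detections, 25−15=10 misses.
Subtract the first batch: 28−6=22 detections and 10−6=4 misses.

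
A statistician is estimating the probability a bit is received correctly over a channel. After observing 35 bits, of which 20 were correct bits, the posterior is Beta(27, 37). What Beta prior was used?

Under Beta–binomial conjugacy the posterior parameters are (α+s, β+f).
Subtract the data counts: 27−20=7, 37−15=22.

Beta(7, 22)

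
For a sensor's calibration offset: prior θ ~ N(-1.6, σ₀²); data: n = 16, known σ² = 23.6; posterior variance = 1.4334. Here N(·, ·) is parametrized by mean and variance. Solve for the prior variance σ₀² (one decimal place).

Posterior precision equals prior precision plus data precision: 1/σ_n² = 1/σ₀² + n/σ².
So 1/σ₀² = 1/1.4334 − 16/23.6 = 0.697642 − 0.677966 = 0.019676.
Hence σ₀² = 1/0.019676 ≈ 50.8.

σ₀² = 50.8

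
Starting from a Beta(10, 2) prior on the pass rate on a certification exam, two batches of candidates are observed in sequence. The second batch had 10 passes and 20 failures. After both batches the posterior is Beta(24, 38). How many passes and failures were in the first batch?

4 passes and 16 failures

Sequential conjugate updates are equivalent to a single update on the pooled data, so total successes = posterior α − prior α and total failures = posterior β − prior β.
Total across both batches: 24−10=14 passes, 38−2=36 failures.
Subtract the second batch: 14−10=4 passes and 36−20=16 failures.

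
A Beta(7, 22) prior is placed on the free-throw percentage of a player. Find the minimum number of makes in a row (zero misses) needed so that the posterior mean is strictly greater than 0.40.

After k makes and 0 misses the posterior is Beta(7+k, 22), with mean (7+k)/(7+22+k).
Set (7+k)/(29+k) > 0.40 and solve: k > (0.40·29 − 7)/(1 − 0.40) = 7.667.
The smallest integer exceeding 7.667 is 8, and checking k=8: (15)/(37) = 0.4054 > 0.40.

k = 8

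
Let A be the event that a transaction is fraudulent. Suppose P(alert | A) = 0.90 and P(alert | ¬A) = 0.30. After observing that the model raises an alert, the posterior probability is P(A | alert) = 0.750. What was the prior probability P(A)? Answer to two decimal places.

In odds form, posterior odds = prior odds × likelihood ratio, so prior odds = posterior odds ÷ LR.
Posterior odds = 0.750/(1−0.750) = 3.0000. LR = 0.90/0.30 = 3.0000.
Prior odds = 3.0000/3.0000 = 1.0000, so P(A) = 1.0000/(1+1.0000) ≈ 0.50.

P(A) = 0.50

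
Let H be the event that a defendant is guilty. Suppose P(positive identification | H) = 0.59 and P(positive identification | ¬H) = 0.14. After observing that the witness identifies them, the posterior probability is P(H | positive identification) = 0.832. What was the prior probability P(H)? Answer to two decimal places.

P(H) = 0.54

Bayes' rule in odds form gives O(H|E) = O(H)·[P(E|H)/P(E|¬H)], hence O(H) = O(H|E)/LR.
Posterior odds = 0.832/(1−0.832) = 4.9524. LR = 0.59/0.14 = 4.2143.
Prior odds = 4.9524/4.2143 = 1.1751, so P(H) = 1.1751/(1+1.1751) ≈ 0.54.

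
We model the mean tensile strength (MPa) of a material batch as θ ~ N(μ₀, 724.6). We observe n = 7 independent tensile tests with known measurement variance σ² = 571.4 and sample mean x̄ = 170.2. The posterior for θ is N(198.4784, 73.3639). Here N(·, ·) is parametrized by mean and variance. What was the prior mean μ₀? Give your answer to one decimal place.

With known observation variance, the Normal–Normal posterior has precision τ_n = τ₀ + n/σ² and mean μ_n = (τ₀μ₀ + (n/σ²)x̄)/τ_n.
Here τ₀ = 1/724.6 = 0.001380 and τ_data = 7/571.4 = 0.012251, so τ_n = 0.013631.
Rearranging for μ₀: μ₀ = (μ_n·τ_n − τ_data·x̄)/τ₀ = (198.4784·0.013631 − 0.012251·170.2) / 0.001380 = 0.620339/0.001380 ≈ 449.5.

μ₀ = 449.5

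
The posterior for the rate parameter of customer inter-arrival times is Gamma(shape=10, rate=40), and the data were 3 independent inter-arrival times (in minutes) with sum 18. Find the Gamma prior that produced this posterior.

For an exponential likelihood with a Gamma(α, β) prior on the rate, n observations with total T give posterior Gamma(α+n, β+T).
So α = 10 − 3 = 7 and β = 40 − 18 = 22.

Gamma(shape=7, rate=22)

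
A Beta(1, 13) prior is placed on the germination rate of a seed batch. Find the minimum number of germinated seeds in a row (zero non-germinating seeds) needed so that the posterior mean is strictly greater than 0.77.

After k germinated seeds and 0 non-germinating seeds the posterior is Beta(1+k, 13), with mean (1+k)/(1+13+k).
Set (1+k)/(14+k) > 0.77 and solve: k > (0.77·14 − 1)/(1 − 0.77) = 42.522.
The smallest integer exceeding 42.522 is 43.

k = 43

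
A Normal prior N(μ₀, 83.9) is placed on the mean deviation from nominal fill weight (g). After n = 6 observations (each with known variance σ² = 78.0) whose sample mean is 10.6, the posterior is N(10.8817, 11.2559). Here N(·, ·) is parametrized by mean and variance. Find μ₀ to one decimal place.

μ₀ = 12.7

The posterior mean is a precision-weighted average: μ_n = (τ₀μ₀ + τ_data·x̄)/(τ₀+τ_data), with τ₀=1/σ₀² and τ_data=n/σ².
Here τ₀ = 1/83.9 = 0.011919 and τ_data = 6/78.0 = 0.076923, so τ_n = 0.088842.
Rearranging for μ₀: μ₀ = (μ_n·τ_n − τ_data·x̄)/τ₀ = (10.8817·0.088842 − 0.076923·10.6) / 0.011919 = 0.151368/0.011919 ≈ 12.7.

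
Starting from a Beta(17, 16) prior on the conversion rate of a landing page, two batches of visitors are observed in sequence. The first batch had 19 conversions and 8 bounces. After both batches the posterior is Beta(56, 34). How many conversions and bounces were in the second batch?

20 conversions and 10 bounces

Because Beta–binomial updating is additive in the counts, the combined data contributed (α_post−α_prior, β_post−β_prior) successes and failures.
Total across both batches: 56−17=39 conversions, 34−16=18 bounces.
Subtract the first batch: 39−19=20 conversions and 18−8=10 bounces.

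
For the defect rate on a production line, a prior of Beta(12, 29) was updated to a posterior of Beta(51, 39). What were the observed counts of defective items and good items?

Beta is conjugate to the binomial likelihood: posterior = Beta(α+s, β+f).
Match parameters: s=51−12=39, f=39−29=10.

39 defective items and 10 good items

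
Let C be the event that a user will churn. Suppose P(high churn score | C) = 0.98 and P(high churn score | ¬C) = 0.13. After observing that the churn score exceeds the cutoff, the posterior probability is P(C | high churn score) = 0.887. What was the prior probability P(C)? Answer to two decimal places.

In odds form, posterior odds = prior odds × likelihood ratio, so prior odds = posterior odds ÷ LR.
Posterior odds = 0.887/(1−0.887) = 7.8496. LR = 0.98/0.13 = 7.5385.
Prior odds = 7.8496/7.5385 = 1.0413, so P(C) = 1.0413/(1+1.0413) ≈ 0.51.

P(C) = 0.51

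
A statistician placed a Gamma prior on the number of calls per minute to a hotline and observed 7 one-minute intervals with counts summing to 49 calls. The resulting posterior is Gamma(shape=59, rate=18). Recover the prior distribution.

A Gamma(α, β) prior (rate parametrization) on a Poisson rate with n observations summing to S gives posterior Gamma(α+S, β+n).
So α = 59 − 49 = 10 and β = 18 − 7 = 11.

Gamma(shape=10, rate=11)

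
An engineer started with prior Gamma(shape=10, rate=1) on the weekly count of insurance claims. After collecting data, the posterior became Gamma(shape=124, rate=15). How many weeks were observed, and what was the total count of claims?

Gamma–Poisson conjugacy: posterior shape = α + Σxᵢ, posterior rate = β + n.
Matching: Σxᵢ = 124 − 10 = 114 and n = 15 − 1 = 14.

n = 14 weeks with total 114 claims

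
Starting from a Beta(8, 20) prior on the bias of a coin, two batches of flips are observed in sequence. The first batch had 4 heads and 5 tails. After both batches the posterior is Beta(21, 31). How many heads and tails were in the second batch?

Because Beta–binomial updating is additive in the counts, the combined data contributed (α_post−α_prior, β_post−β_prior) successes and failures.
Total across both batches: 21−8=13 heads, 31−20=11 tails.
Subtract the first batch: 13−4=9 heads and 11−5=6 tails.

9 heads and 6 tails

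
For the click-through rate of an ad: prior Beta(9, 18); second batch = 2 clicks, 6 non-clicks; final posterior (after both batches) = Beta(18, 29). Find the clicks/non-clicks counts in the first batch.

Sequential conjugate updates are equivalent to a single update on the pooled data, so total successes = posterior α − prior α and total failures = posterior β − prior β.
Total across both batches: 18−9=9 clicks, 29−18=11 non-clicks.
Subtract the second batch: 9−2=7 clicks and 11−6=5 non-clicks.

7 clicks and 5 non-clicks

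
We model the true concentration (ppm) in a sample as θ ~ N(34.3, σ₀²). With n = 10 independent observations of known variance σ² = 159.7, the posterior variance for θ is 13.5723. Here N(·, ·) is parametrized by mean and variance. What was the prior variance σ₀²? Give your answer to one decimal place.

For the Normal–Normal model with known σ², precisions add: τ_n = τ₀ + n/σ².
So 1/σ₀² = 1/13.5723 − 10/159.7 = 0.073679 − 0.062617 = 0.011062.
Hence σ₀² = 1/0.011062 ≈ 90.4.

σ₀² = 90.4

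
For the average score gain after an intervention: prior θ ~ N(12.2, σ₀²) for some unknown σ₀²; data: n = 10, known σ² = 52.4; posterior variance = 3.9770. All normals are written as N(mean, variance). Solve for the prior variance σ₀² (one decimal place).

σ₀² = 16.5

Posterior precision equals prior precision plus data precision: 1/σ_n² = 1/σ₀² + n/σ².
So 1/σ₀² = 1/3.9770 − 10/52.4 = 0.251446 − 0.190840 = 0.060606.
Hence σ₀² = 1/0.060606 ≈ 16.5.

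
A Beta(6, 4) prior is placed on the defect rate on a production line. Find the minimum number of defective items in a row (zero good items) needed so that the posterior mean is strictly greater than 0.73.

k = 5

After k defective items and 0 good items the posterior is Beta(6+k, 4), with mean (6+k)/(6+4+k).
Set (6+k)/(10+k) > 0.73 and solve: k > (0.73·10 − 6)/(1 − 0.73) = 4.815.
The smallest integer exceeding 4.815 is 5.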